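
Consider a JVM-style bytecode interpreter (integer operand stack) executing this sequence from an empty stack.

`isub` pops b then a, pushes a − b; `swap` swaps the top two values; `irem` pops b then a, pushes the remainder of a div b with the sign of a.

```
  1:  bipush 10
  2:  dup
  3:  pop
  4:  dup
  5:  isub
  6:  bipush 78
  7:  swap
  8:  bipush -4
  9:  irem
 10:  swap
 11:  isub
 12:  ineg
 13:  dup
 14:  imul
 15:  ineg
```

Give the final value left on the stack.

bipush 10 → [10]
dup       → [10, 10]
pop       → [10]
dup       → [10, 10]
isub      → [0]
bipush 78 → [0, 78]
swap      → [78, 0]
bipush -4 → [78, 0, -4]
irem      → [78, 0]
swap      → [0, 78]
isub      → [-78]
ineg      → [78]
dup       → [78, 78]
imul      → [6084]
ineg      → [-6084]

-6084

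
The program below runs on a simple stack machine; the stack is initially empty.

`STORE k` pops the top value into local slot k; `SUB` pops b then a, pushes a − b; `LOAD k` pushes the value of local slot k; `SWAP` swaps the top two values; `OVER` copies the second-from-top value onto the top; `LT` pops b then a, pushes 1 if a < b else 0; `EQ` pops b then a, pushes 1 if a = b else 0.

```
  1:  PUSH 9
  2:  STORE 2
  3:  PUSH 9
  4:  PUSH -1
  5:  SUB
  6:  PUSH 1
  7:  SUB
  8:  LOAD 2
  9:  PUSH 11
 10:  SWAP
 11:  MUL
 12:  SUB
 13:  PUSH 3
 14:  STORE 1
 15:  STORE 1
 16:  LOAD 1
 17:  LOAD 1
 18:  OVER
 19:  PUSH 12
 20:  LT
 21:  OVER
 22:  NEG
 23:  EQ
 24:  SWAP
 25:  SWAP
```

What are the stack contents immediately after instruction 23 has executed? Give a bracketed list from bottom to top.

[-90, -90, 0]

PUSH 9   [9]
STORE 2  []
PUSH 9   [9]
PUSH -1  [9, -1]
SUB      [10]
PUSH 1   [10, 1]
SUB      [9]
LOAD 2   [9, 9]
PUSH 11  [9, 9, 11]
SWAP     [9, 11, 9]
MUL      [9, 99]
SUB      [-90]
PUSH 3   [-90, 3]
STORE 1  [-90]
STORE 1  []
LOAD 1   [-90]
LOAD 1   [-90, -90]
OVER     [-90, -90, -90]
PUSH 12  [-90, -90, -90, 12]
LT       [-90, -90, 1]
OVER     [-90, -90, 1, -90]
NEG      [-90, -90, 1, 90]
EQ       [-90, -90, 0]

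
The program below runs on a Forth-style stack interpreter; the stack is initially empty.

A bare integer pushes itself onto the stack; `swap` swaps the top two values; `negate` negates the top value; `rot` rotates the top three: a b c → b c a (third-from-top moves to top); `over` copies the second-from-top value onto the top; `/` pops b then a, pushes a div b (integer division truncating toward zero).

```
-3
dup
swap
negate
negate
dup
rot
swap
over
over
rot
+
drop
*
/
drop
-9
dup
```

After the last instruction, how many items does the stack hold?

2

-3      -3
dup     -3 -3
swap    -3 -3
negate  -3 3
negate  -3 -3
dup     -3 -3 -3
rot     -3 -3 -3
swap    -3 -3 -3
over    -3 -3 -3 -3
over    -3 -3 -3 -3 -3
rot     -3 -3 -3 -3 -3
+       -3 -3 -3 -6
drop    -3 -3 -3
*       -3 9
/       0
drop    (empty)
-9      -9
dup     -9 -9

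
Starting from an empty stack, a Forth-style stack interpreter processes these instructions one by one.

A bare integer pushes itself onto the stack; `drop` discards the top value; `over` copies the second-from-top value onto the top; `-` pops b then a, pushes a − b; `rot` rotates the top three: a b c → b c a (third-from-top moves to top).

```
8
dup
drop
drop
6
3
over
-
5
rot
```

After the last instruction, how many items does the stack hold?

8    -> 8
dup  -> 8 8
drop -> 8
drop -> (empty)
6    -> 6
3    -> 6 3
over -> 6 3 6
-    -> 6 -3
5    -> 6 -3 5
rot  -> -3 5 6

3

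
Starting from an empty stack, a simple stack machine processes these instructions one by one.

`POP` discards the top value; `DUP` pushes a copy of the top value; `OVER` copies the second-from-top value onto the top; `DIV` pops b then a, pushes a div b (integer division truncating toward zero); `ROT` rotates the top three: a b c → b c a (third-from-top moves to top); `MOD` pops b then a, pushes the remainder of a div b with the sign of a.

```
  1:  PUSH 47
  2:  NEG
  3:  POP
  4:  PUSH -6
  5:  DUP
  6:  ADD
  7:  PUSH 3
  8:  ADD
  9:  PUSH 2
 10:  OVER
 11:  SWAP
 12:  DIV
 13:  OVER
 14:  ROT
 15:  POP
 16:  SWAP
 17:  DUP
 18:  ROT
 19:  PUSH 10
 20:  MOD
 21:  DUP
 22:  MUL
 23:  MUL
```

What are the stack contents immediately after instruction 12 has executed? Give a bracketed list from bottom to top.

PUSH 47  [47]
NEG      [-47]
POP      []
PUSH -6  [-6]
DUP      [-6, -6]
ADD      [-12]
PUSH 3   [-12, 3]
ADD      [-9]
PUSH 2   [-9, 2]
OVER     [-9, 2, -9]
SWAP     [-9, -9, 2]
DIV      [-9, -4]

[-9, -4]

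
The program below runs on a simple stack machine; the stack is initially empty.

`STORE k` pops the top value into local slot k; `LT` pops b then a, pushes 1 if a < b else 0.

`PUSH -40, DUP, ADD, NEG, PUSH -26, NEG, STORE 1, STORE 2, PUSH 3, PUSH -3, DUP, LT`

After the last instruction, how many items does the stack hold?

PUSH -40 : -40
DUP      : -40 -40
ADD      : -80
NEG      : 80
PUSH -26 : 80 -26
NEG      : 80 26
STORE 1  : 80
STORE 2  : (empty)
PUSH 3   : 3
PUSH -3  : 3 -3
DUP      : 3 -3 -3
LT       : 3 0

2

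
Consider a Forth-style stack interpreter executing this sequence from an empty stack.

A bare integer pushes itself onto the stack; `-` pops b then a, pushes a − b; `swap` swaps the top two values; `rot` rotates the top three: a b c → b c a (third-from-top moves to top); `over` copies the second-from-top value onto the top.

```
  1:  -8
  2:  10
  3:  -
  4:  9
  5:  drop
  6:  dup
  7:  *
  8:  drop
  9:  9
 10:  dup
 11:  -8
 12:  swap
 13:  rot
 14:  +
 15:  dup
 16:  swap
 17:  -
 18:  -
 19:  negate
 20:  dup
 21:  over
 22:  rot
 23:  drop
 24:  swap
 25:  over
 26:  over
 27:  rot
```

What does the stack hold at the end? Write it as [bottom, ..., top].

-8      [-8]
10      [-8, 10]
-       [-18]
9       [-18, 9]
drop    [-18]
dup     [-18, -18]
*       [324]
drop    []
9       [9]
dup     [9, 9]
-8      [9, 9, -8]
swap    [9, -8, 9]
rot     [-8, 9, 9]
+       [-8, 18]
dup     [-8, 18, 18]
swap    [-8, 18, 18]
-       [-8, 0]
-       [-8]
negate  [8]
dup     [8, 8]
over    [8, 8, 8]
rot     [8, 8, 8]
drop    [8, 8]
swap    [8, 8]
over    [8, 8, 8]
over    [8, 8, 8, 8]
rot     [8, 8, 8, 8]

[8, 8, 8, 8]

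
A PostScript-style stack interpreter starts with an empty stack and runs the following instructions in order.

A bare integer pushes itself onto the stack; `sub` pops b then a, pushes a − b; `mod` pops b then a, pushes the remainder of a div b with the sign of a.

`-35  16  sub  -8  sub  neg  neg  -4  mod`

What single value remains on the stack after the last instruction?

-3

-35  [-35]
16   [-35, 16]
sub  [-51]
-8   [-51, -8]
sub  [-43]
neg  [43]
neg  [-43]
-4   [-43, -4]
mod  [-3]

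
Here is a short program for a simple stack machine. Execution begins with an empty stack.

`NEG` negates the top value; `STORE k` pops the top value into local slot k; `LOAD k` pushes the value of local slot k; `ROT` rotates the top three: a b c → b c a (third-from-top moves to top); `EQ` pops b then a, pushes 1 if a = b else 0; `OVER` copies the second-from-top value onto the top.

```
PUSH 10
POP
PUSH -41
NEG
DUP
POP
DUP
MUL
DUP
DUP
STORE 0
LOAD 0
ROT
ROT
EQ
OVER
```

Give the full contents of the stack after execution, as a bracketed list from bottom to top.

PUSH 10   10
POP       (empty)
PUSH -41  -41
NEG       41
DUP       41 41
POP       41
DUP       41 41
MUL       1681
DUP       1681 1681
DUP       1681 1681 1681
STORE 0   1681 1681
LOAD 0    1681 1681 1681
ROT       1681 1681 1681
ROT       1681 1681 1681
EQ        1681 1
OVER      1681 1 1681

[1681, 1, 1681]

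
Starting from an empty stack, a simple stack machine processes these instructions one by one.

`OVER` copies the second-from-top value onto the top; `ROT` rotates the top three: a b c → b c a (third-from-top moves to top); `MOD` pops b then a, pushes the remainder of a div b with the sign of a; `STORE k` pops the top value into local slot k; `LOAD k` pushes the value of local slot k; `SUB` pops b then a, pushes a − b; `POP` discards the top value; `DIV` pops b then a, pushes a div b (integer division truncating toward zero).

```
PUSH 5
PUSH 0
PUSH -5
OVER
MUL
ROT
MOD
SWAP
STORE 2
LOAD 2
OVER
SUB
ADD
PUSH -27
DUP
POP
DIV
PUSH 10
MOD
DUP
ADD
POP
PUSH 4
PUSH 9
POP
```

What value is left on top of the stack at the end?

PUSH 5   : [5]
PUSH 0   : [5, 0]
PUSH -5  : [5, 0, -5]
OVER     : [5, 0, -5, 0]
MUL      : [5, 0, 0]
ROT      : [0, 0, 5]
MOD      : [0, 0]
SWAP     : [0, 0]
STORE 2  : [0]
LOAD 2   : [0, 0]
OVER     : [0, 0, 0]
SUB      : [0, 0]
ADD      : [0]
PUSH -27 : [0, -27]
DUP      : [0, -27, -27]
POP      : [0, -27]
DIV      : [0]
PUSH 10  : [0, 10]
MOD      : [0]
DUP      : [0, 0]
ADD      : [0]
POP      : []
PUSH 4   : [4]
PUSH 9   : [4, 9]
POP      : [4]

4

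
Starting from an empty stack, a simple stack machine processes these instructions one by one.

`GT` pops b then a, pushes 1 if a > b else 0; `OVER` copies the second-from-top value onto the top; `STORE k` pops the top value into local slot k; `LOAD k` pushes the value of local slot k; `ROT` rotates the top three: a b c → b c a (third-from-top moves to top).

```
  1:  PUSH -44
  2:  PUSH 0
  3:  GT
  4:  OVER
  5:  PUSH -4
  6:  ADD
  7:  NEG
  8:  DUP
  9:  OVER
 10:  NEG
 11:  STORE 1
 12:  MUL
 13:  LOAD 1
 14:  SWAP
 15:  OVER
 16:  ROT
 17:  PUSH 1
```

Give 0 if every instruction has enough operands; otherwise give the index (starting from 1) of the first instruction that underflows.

PUSH -44 → -44
PUSH 0   → -44 0
GT       → 0
OVER  — needs 2 operands, stack has 1 → underflow

4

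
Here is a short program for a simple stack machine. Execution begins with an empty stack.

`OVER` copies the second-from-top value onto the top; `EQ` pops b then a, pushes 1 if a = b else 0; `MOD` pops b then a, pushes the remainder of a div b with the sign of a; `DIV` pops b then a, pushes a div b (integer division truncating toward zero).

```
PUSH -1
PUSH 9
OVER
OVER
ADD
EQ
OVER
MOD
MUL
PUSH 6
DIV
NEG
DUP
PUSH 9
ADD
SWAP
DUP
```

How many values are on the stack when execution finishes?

PUSH -1 : [-1]
PUSH 9  : [-1, 9]
OVER    : [-1, 9, -1]
OVER    : [-1, 9, -1, 9]
ADD     : [-1, 9, 8]
EQ      : [-1, 0]
OVER    : [-1, 0, -1]
MOD     : [-1, 0]
MUL     : [0]
PUSH 6  : [0, 6]
DIV     : [0]
NEG     : [0]
DUP     : [0, 0]
PUSH 9  : [0, 0, 9]
ADD     : [0, 9]
SWAP    : [9, 0]
DUP     : [9, 0, 0]

3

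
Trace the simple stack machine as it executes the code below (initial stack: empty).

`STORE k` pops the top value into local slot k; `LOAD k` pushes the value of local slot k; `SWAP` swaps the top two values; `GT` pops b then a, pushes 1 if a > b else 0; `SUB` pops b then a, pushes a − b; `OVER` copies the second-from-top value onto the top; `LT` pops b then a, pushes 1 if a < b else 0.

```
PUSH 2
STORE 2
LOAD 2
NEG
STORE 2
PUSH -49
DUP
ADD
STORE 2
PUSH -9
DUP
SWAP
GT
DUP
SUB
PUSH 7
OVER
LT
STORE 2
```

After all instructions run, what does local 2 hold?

0

PUSH 2   -> [2]
STORE 2  -> []
LOAD 2   -> [2]
NEG      -> [-2]
STORE 2  -> []
PUSH -49 -> [-49]
DUP      -> [-49, -49]
ADD      -> [-98]
STORE 2  -> []
PUSH -9  -> [-9]
DUP      -> [-9, -9]
SWAP     -> [-9, -9]
GT       -> [0]
DUP      -> [0, 0]
SUB      -> [0]
PUSH 7   -> [0, 7]
OVER     -> [0, 7, 0]
LT       -> [0, 0]
STORE 2  -> [0]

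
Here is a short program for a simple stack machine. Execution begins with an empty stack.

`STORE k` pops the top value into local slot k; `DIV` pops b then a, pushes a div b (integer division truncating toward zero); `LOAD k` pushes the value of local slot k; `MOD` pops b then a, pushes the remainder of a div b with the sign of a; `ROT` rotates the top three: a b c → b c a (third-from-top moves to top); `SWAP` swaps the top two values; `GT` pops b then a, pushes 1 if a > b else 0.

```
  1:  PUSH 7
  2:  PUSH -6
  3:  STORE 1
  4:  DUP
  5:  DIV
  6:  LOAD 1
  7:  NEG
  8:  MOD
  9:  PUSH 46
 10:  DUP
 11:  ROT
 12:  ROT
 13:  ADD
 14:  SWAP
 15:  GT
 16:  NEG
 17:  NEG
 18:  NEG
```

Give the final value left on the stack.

-1

PUSH 7   [7]
PUSH -6  [7, -6]
STORE 1  [7]
DUP      [7, 7]
DIV      [1]
LOAD 1   [1, -6]
NEG      [1, 6]
MOD      [1]
PUSH 46  [1, 46]
DUP      [1, 46, 46]
ROT      [46, 46, 1]
ROT      [46, 1, 46]
ADD      [46, 47]
SWAP     [47, 46]
GT       [1]
NEG      [-1]
NEG      [1]
NEG      [-1]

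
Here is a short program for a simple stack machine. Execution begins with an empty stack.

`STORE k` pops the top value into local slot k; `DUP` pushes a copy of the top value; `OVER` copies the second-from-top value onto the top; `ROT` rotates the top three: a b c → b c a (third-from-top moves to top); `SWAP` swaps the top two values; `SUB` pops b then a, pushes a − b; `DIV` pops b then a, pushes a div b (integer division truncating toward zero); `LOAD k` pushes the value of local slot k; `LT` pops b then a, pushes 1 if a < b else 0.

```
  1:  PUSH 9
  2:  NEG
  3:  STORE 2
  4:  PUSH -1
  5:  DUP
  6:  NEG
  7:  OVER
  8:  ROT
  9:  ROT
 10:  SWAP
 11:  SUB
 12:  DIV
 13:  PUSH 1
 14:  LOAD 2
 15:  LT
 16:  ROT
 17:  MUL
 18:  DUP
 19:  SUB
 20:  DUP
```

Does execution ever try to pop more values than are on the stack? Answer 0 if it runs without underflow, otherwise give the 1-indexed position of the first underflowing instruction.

16

PUSH 9  → 9
NEG     → -9
STORE 2 → (empty)
PUSH -1 → -1
DUP     → -1 -1
NEG     → -1 1
OVER    → -1 1 -1
ROT     → 1 -1 -1
ROT     → -1 -1 1
SWAP    → -1 1 -1
SUB     → -1 2
DIV     → 0
PUSH 1  → 0 1
LOAD 2  → 0 1 -9
LT      → 0 0
ROT  — needs 3 operands, stack has 2 → underflow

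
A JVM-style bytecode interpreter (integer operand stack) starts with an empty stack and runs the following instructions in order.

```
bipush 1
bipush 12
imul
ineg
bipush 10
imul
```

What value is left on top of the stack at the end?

bipush 1  -> [1]
bipush 12 -> [1, 12]
imul      -> [12]
ineg      -> [-12]
bipush 10 -> [-12, 10]
imul      -> [-120]

-120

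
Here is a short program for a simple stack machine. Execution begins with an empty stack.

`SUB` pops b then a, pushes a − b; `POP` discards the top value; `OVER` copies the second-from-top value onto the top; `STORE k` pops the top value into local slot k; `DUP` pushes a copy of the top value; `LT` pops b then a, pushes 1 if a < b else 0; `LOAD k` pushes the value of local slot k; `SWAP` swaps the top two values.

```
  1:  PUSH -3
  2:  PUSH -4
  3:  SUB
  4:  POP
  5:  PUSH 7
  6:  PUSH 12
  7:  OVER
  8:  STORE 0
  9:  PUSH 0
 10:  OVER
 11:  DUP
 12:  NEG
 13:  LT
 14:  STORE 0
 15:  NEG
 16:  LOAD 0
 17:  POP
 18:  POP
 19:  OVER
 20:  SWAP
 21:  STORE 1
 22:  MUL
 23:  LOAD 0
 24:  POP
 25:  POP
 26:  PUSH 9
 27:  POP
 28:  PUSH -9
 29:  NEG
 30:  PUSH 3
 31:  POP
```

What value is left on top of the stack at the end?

PUSH -3 : [-3]
PUSH -4 : [-3, -4]
SUB     : [1]
POP     : []
PUSH 7  : [7]
PUSH 12 : [7, 12]
OVER    : [7, 12, 7]
STORE 0 : [7, 12]
PUSH 0  : [7, 12, 0]
OVER    : [7, 12, 0, 12]
DUP     : [7, 12, 0, 12, 12]
NEG     : [7, 12, 0, 12, -12]
LT      : [7, 12, 0, 0]
STORE 0 : [7, 12, 0]
NEG     : [7, 12, 0]
LOAD 0  : [7, 12, 0, 0]
POP     : [7, 12, 0]
POP     : [7, 12]
OVER    : [7, 12, 7]
SWAP    : [7, 7, 12]
STORE 1 : [7, 7]
MUL     : [49]
LOAD 0  : [49, 0]
POP     : [49]
POP     : []
PUSH 9  : [9]
POP     : []
PUSH -9 : [-9]
NEG     : [9]
PUSH 3  : [9, 3]
POP     : [9]

9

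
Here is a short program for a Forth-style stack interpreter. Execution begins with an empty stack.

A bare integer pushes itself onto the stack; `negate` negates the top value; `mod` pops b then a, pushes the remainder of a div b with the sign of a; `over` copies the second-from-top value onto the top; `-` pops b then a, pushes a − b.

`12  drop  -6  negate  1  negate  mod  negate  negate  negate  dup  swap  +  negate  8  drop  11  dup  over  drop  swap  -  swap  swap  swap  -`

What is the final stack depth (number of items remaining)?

12     → 12
drop   → (empty)
-6     → -6
negate → 6
1      → 6 1
negate → 6 -1
mod    → 0
negate → 0
negate → 0
negate → 0
dup    → 0 0
swap   → 0 0
+      → 0
negate → 0
8      → 0 8
drop   → 0
11     → 0 11
dup    → 0 11 11
over   → 0 11 11 11
drop   → 0 11 11
swap   → 0 11 11
-      → 0 0
swap   → 0 0
swap   → 0 0
swap   → 0 0
-      → 0

1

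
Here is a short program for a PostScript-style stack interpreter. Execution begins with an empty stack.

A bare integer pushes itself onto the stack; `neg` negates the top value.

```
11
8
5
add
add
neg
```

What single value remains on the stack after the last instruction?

-24

11   11
8    11 8
5    11 8 5
add  11 13
add  24
neg  -24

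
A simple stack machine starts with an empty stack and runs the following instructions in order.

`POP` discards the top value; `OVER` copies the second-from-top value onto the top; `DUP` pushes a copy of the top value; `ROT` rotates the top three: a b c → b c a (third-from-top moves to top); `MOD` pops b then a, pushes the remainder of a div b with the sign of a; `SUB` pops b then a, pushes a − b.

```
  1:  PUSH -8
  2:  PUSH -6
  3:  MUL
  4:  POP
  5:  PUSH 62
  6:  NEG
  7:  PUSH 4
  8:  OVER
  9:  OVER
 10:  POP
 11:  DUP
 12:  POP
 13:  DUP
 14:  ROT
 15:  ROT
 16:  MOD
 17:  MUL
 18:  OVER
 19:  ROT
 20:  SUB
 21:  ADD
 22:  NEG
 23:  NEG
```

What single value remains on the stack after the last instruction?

PUSH -8 -> [-8]
PUSH -6 -> [-8, -6]
MUL     -> [48]
POP     -> []
PUSH 62 -> [62]
NEG     -> [-62]
PUSH 4  -> [-62, 4]
OVER    -> [-62, 4, -62]
OVER    -> [-62, 4, -62, 4]
POP     -> [-62, 4, -62]
DUP     -> [-62, 4, -62, -62]
POP     -> [-62, 4, -62]
DUP     -> [-62, 4, -62, -62]
ROT     -> [-62, -62, -62, 4]
ROT     -> [-62, -62, 4, -62]
MOD     -> [-62, -62, 4]
MUL     -> [-62, -248]
OVER    -> [-62, -248, -62]
ROT     -> [-248, -62, -62]
SUB     -> [-248, 0]
ADD     -> [-248]
NEG     -> [248]
NEG     -> [-248]

-248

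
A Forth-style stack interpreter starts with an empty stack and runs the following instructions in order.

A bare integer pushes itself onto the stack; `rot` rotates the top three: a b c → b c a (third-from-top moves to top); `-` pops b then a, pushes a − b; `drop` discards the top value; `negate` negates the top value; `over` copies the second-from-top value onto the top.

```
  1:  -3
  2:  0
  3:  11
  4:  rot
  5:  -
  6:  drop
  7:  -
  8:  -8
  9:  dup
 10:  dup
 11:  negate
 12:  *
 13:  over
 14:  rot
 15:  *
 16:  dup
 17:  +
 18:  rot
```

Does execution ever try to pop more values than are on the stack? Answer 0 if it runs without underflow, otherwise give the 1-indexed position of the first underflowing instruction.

7

-3    [-3]
0     [-3, 0]
11    [-3, 0, 11]
rot   [0, 11, -3]
-     [0, 14]
drop  [0]
-  — needs 2 operands, stack has 1 → underflow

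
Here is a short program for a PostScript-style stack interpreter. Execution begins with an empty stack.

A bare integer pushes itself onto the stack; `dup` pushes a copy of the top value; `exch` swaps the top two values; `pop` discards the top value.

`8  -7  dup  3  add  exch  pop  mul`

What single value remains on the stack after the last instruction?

-32

8     8
-7    8 -7
dup   8 -7 -7
3     8 -7 -7 3
add   8 -7 -4
exch  8 -4 -7
pop   8 -4
mul   -32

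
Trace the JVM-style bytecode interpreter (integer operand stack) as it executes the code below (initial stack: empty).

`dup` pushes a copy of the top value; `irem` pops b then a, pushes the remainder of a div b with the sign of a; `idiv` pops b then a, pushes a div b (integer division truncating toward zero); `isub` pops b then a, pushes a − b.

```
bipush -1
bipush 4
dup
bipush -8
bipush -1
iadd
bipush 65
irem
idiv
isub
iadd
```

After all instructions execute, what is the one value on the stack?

3

bipush -1 → -1
bipush 4  → -1 4
dup       → -1 4 4
bipush -8 → -1 4 4 -8
bipush -1 → -1 4 4 -8 -1
iadd      → -1 4 4 -9
bipush 65 → -1 4 4 -9 65
irem      → -1 4 4 -9
idiv      → -1 4 0
isub      → -1 4
iadd      → 3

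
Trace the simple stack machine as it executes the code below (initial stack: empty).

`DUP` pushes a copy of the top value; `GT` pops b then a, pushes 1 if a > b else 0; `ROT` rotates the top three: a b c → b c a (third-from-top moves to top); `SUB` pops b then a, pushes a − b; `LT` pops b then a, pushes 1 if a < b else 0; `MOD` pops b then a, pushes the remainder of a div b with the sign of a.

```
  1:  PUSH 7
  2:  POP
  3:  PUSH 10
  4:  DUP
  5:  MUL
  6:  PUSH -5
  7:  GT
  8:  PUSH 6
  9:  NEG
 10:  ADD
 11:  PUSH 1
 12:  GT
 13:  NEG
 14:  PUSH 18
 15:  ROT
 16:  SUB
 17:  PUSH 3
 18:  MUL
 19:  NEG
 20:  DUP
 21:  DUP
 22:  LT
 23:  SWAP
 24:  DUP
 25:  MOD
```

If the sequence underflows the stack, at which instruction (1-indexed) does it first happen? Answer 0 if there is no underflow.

15

PUSH 7   [7]
POP      []
PUSH 10  [10]
DUP      [10, 10]
MUL      [100]
PUSH -5  [100, -5]
GT       [1]
PUSH 6   [1, 6]
NEG      [1, -6]
ADD      [-5]
PUSH 1   [-5, 1]
GT       [0]
NEG      [0]
PUSH 18  [0, 18]
ROT  — needs 3 operands, stack has 2 → underflow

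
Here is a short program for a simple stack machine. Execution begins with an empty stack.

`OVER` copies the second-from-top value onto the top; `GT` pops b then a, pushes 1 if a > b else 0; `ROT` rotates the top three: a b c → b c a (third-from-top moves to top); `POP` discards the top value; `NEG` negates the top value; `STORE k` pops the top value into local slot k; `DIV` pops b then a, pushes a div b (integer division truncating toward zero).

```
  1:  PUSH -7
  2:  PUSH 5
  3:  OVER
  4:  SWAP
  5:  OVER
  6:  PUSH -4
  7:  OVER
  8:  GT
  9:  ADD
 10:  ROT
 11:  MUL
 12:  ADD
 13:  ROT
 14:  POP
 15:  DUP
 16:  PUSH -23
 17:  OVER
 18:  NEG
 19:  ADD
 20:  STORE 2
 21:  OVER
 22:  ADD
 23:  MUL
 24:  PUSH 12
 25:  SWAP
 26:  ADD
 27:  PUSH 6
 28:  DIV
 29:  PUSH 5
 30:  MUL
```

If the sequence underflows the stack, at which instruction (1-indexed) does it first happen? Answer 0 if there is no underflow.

PUSH -7 -> [-7]
PUSH 5  -> [-7, 5]
OVER    -> [-7, 5, -7]
SWAP    -> [-7, -7, 5]
OVER    -> [-7, -7, 5, -7]
PUSH -4 -> [-7, -7, 5, -7, -4]
OVER    -> [-7, -7, 5, -7, -4, -7]
GT      -> [-7, -7, 5, -7, 1]
ADD     -> [-7, -7, 5, -6]
ROT     -> [-7, 5, -6, -7]
MUL     -> [-7, 5, 42]
ADD     -> [-7, 47]
ROT  — needs 3 operands, stack has 2 → underflow

13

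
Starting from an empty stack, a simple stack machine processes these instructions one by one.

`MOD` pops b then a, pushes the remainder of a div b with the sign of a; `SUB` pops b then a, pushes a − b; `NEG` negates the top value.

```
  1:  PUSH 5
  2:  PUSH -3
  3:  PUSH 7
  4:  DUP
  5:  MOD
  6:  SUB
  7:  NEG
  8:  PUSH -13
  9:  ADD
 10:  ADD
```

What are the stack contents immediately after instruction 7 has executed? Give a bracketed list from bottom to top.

[5, 3]

PUSH 5   [5]
PUSH -3  [5, -3]
PUSH 7   [5, -3, 7]
DUP      [5, -3, 7, 7]
MOD      [5, -3, 0]
SUB      [5, -3]
NEG      [5, 3]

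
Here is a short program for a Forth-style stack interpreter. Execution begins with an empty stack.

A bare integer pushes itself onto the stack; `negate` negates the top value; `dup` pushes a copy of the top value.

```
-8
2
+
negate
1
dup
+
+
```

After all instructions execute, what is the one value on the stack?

8

-8     : [-8]
2      : [-8, 2]
+      : [-6]
negate : [6]
1      : [6, 1]
dup    : [6, 1, 1]
+      : [6, 2]
+      : [8]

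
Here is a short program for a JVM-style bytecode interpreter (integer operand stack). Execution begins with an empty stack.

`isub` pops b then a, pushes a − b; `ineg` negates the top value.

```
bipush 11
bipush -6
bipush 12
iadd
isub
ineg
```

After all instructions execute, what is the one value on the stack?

bipush 11 → [11]
bipush -6 → [11, -6]
bipush 12 → [11, -6, 12]
iadd      → [11, 6]
isub      → [5]
ineg      → [-5]

-5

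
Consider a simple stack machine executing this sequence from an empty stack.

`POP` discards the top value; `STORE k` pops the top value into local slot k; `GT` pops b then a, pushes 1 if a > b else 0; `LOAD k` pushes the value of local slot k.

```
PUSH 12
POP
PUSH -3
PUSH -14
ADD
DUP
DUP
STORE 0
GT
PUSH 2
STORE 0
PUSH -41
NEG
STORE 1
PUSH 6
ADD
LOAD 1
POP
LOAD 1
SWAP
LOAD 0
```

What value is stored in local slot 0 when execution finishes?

PUSH 12  → [12]
POP      → []
PUSH -3  → [-3]
PUSH -14 → [-3, -14]
ADD      → [-17]
DUP      → [-17, -17]
DUP      → [-17, -17, -17]
STORE 0  → [-17, -17]
GT       → [0]
PUSH 2   → [0, 2]
STORE 0  → [0]
PUSH -41 → [0, -41]
NEG      → [0, 41]
STORE 1  → [0]
PUSH 6   → [0, 6]
ADD      → [6]
LOAD 1   → [6, 41]
POP      → [6]
LOAD 1   → [6, 41]
SWAP     → [41, 6]
LOAD 0   → [41, 6, 2]

2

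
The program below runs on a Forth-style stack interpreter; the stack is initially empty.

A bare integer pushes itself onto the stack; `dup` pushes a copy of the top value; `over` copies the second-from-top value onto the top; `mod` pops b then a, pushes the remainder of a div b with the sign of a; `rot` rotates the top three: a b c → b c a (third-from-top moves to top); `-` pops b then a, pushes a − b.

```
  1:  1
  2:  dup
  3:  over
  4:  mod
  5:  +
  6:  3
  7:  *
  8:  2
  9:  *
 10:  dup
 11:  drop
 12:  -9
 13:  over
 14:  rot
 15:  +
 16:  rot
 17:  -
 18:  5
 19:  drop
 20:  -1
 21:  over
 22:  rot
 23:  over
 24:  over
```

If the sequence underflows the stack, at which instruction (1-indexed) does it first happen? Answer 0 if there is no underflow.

16

1    -> 1
dup  -> 1 1
over -> 1 1 1
mod  -> 1 0
+    -> 1
3    -> 1 3
*    -> 3
2    -> 3 2
*    -> 6
dup  -> 6 6
drop -> 6
-9   -> 6 -9
over -> 6 -9 6
rot  -> -9 6 6
+    -> -9 12
rot  — needs 3 operands, stack has 2 → underflow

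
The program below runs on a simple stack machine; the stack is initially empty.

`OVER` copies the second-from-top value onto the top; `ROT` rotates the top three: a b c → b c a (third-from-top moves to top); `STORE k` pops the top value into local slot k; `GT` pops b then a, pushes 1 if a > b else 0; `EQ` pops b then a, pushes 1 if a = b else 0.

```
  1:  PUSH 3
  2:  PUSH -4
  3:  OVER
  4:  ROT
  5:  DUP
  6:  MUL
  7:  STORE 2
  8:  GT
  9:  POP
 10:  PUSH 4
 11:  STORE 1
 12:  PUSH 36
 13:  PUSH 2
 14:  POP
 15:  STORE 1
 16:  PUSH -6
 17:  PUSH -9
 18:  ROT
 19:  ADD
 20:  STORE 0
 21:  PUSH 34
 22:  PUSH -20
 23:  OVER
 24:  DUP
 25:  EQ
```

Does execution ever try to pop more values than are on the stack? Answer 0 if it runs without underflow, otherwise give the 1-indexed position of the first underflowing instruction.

18

PUSH 3  -> 3
PUSH -4 -> 3 -4
OVER    -> 3 -4 3
ROT     -> -4 3 3
DUP     -> -4 3 3 3
MUL     -> -4 3 9
STORE 2 -> -4 3
GT      -> 0
POP     -> (empty)
PUSH 4  -> 4
STORE 1 -> (empty)
PUSH 36 -> 36
PUSH 2  -> 36 2
POP     -> 36
STORE 1 -> (empty)
PUSH -6 -> -6
PUSH -9 -> -6 -9
ROT  — needs 3 operands, stack has 2 → underflow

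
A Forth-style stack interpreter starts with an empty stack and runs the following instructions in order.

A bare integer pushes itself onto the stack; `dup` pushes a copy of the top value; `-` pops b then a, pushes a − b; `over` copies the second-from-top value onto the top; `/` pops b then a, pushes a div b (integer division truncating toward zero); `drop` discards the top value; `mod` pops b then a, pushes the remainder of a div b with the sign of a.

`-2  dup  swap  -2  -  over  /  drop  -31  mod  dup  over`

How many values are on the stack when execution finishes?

3

-2   -> -2
dup  -> -2 -2
swap -> -2 -2
-2   -> -2 -2 -2
-    -> -2 0
over -> -2 0 -2
/    -> -2 0
drop -> -2
-31  -> -2 -31
mod  -> -2
dup  -> -2 -2
over -> -2 -2 -2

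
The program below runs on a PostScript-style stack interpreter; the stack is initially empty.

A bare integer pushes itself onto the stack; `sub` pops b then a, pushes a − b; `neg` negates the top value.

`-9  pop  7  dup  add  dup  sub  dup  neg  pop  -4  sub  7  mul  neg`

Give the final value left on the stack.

-28

-9  → -9
pop → (empty)
7   → 7
dup → 7 7
add → 14
dup → 14 14
sub → 0
dup → 0 0
neg → 0 0
pop → 0
-4  → 0 -4
sub → 4
7   → 4 7
mul → 28
neg → -28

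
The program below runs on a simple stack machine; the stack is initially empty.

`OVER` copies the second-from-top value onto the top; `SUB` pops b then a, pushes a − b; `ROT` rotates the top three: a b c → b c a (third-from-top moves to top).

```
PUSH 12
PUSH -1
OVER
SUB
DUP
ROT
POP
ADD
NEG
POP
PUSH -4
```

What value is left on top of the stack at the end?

-4

PUSH 12  12
PUSH -1  12 -1
OVER     12 -1 12
SUB      12 -13
DUP      12 -13 -13
ROT      -13 -13 12
POP      -13 -13
ADD      -26
NEG      26
POP      (empty)
PUSH -4  -4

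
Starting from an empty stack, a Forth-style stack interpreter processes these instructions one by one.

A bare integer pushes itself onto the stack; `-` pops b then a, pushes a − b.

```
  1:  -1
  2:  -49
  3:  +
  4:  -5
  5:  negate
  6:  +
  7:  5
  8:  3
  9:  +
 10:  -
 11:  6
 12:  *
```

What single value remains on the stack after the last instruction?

-1      -1
-49     -1 -49
+       -50
-5      -50 -5
negate  -50 5
+       -45
5       -45 5
3       -45 5 3
+       -45 8
-       -53
6       -53 6
*       -318

-318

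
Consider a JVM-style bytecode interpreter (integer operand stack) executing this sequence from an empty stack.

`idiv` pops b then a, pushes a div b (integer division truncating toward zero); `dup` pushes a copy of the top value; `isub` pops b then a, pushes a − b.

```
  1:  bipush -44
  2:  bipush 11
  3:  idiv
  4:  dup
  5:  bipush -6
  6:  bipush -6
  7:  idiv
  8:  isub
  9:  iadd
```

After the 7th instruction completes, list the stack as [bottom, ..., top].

bipush -44 -> -44
bipush 11  -> -44 11
idiv       -> -4
dup        -> -4 -4
bipush -6  -> -4 -4 -6
bipush -6  -> -4 -4 -6 -6
idiv       -> -4 -4 1

[-4, -4, 1]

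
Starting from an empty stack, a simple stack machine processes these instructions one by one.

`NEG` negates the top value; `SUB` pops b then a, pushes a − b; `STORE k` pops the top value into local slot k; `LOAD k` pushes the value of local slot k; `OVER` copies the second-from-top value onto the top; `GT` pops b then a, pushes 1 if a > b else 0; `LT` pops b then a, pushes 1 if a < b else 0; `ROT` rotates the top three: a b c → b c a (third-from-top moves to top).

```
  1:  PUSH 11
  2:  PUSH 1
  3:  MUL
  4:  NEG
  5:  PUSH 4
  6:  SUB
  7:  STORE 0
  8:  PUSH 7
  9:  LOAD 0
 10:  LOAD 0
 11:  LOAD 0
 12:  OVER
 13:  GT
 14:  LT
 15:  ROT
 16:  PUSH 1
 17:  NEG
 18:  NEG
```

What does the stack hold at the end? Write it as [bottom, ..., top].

[-15, 1, 7, 1]

PUSH 11  [11]
PUSH 1   [11, 1]
MUL      [11]
NEG      [-11]
PUSH 4   [-11, 4]
SUB      [-15]
STORE 0  []
PUSH 7   [7]
LOAD 0   [7, -15]
LOAD 0   [7, -15, -15]
LOAD 0   [7, -15, -15, -15]
OVER     [7, -15, -15, -15, -15]
GT       [7, -15, -15, 0]
LT       [7, -15, 1]
ROT      [-15, 1, 7]
PUSH 1   [-15, 1, 7, 1]
NEG      [-15, 1, 7, -1]
NEG      [-15, 1, 7, 1]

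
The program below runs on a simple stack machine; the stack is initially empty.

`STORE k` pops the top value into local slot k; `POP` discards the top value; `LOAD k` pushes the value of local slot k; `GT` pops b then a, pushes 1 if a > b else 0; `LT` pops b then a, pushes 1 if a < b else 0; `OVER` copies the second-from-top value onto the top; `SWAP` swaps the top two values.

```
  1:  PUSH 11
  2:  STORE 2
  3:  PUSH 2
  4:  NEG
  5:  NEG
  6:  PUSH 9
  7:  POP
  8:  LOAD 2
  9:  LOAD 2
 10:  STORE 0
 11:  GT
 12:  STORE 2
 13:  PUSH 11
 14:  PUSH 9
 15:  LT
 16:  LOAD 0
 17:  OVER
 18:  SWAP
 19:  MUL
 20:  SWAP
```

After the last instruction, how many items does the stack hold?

2

PUSH 11 : [11]
STORE 2 : []
PUSH 2  : [2]
NEG     : [-2]
NEG     : [2]
PUSH 9  : [2, 9]
POP     : [2]
LOAD 2  : [2, 11]
LOAD 2  : [2, 11, 11]
STORE 0 : [2, 11]
GT      : [0]
STORE 2 : []
PUSH 11 : [11]
PUSH 9  : [11, 9]
LT      : [0]
LOAD 0  : [0, 11]
OVER    : [0, 11, 0]
SWAP    : [0, 0, 11]
MUL     : [0, 0]
SWAP    : [0, 0]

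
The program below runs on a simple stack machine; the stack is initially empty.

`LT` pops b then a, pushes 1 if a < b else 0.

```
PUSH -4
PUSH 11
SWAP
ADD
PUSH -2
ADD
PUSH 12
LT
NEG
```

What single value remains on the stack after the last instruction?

-1

PUSH -4  [-4]
PUSH 11  [-4, 11]
SWAP     [11, -4]
ADD      [7]
PUSH -2  [7, -2]
ADD      [5]
PUSH 12  [5, 12]
LT       [1]
NEG      [-1]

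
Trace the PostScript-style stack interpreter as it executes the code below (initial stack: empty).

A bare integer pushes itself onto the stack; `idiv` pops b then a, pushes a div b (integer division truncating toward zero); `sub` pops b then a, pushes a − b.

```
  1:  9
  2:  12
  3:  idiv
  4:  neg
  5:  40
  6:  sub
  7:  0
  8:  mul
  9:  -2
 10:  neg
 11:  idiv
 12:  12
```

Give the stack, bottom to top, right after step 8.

9    → [9]
12   → [9, 12]
idiv → [0]
neg  → [0]
40   → [0, 40]
sub  → [-40]
0    → [-40, 0]
mul  → [0]

[0]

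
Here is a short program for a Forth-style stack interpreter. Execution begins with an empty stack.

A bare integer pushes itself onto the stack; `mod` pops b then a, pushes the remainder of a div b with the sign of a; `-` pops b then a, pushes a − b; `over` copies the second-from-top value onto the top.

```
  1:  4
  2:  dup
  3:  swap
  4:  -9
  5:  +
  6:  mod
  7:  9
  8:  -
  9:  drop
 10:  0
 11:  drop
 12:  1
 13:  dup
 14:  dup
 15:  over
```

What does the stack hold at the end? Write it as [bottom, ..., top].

[1, 1, 1, 1]

4    → 4
dup  → 4 4
swap → 4 4
-9   → 4 4 -9
+    → 4 -5
mod  → 4
9    → 4 9
-    → -5
drop → (empty)
0    → 0
drop → (empty)
1    → 1
dup  → 1 1
dup  → 1 1 1
over → 1 1 1 1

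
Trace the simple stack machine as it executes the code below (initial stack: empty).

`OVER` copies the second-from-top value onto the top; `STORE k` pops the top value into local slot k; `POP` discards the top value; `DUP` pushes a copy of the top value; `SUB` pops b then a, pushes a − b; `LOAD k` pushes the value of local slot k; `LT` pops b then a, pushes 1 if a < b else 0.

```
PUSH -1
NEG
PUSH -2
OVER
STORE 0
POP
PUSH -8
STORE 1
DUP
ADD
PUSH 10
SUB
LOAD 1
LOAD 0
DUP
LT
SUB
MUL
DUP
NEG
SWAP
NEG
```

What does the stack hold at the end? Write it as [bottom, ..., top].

[-64, -64]

PUSH -1 → -1
NEG     → 1
PUSH -2 → 1 -2
OVER    → 1 -2 1
STORE 0 → 1 -2
POP     → 1
PUSH -8 → 1 -8
STORE 1 → 1
DUP     → 1 1
ADD     → 2
PUSH 10 → 2 10
SUB     → -8
LOAD 1  → -8 -8
LOAD 0  → -8 -8 1
DUP     → -8 -8 1 1
LT      → -8 -8 0
SUB     → -8 -8
MUL     → 64
DUP     → 64 64
NEG     → 64 -64
SWAP    → -64 64
NEG     → -64 -64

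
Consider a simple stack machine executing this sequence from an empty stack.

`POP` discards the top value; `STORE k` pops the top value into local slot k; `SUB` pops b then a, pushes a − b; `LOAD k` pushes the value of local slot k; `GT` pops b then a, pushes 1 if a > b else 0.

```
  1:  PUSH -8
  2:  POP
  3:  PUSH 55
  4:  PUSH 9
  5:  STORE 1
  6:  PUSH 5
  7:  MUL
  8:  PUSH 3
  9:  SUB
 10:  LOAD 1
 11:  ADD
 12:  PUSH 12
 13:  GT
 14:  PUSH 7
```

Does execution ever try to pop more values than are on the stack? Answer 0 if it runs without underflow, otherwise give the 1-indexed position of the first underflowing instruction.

0

PUSH -8 : -8
POP     : (empty)
PUSH 55 : 55
PUSH 9  : 55 9
STORE 1 : 55
PUSH 5  : 55 5
MUL     : 275
PUSH 3  : 275 3
SUB     : 272
LOAD 1  : 272 9
ADD     : 281
PUSH 12 : 281 12
GT      : 1
PUSH 7  : 1 7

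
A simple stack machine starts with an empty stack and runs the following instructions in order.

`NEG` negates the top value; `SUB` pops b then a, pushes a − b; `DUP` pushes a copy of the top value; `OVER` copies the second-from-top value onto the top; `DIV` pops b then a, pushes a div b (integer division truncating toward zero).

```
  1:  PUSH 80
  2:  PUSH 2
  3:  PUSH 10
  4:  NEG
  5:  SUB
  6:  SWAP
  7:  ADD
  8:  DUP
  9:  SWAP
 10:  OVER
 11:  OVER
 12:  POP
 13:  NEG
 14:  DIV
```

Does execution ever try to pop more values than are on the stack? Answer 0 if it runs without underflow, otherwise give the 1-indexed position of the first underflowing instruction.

PUSH 80 -> 80
PUSH 2  -> 80 2
PUSH 10 -> 80 2 10
NEG     -> 80 2 -10
SUB     -> 80 12
SWAP    -> 12 80
ADD     -> 92
DUP     -> 92 92
SWAP    -> 92 92
OVER    -> 92 92 92
OVER    -> 92 92 92 92
POP     -> 92 92 92
NEG     -> 92 92 -92
DIV     -> 92 -1

0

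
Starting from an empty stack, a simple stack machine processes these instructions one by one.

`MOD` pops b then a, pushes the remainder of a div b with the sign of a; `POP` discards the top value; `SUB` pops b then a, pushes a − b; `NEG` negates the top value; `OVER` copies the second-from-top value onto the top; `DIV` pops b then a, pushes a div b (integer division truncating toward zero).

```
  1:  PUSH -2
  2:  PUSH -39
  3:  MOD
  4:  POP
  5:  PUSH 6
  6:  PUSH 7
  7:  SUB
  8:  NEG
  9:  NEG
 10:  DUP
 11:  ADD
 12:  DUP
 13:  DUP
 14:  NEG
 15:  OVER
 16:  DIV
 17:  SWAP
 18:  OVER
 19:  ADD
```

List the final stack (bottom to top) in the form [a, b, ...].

PUSH -2  : [-2]
PUSH -39 : [-2, -39]
MOD      : [-2]
POP      : []
PUSH 6   : [6]
PUSH 7   : [6, 7]
SUB      : [-1]
NEG      : [1]
NEG      : [-1]
DUP      : [-1, -1]
ADD      : [-2]
DUP      : [-2, -2]
DUP      : [-2, -2, -2]
NEG      : [-2, -2, 2]
OVER     : [-2, -2, 2, -2]
DIV      : [-2, -2, -1]
SWAP     : [-2, -1, -2]
OVER     : [-2, -1, -2, -1]
ADD      : [-2, -1, -3]

[-2, -1, -3]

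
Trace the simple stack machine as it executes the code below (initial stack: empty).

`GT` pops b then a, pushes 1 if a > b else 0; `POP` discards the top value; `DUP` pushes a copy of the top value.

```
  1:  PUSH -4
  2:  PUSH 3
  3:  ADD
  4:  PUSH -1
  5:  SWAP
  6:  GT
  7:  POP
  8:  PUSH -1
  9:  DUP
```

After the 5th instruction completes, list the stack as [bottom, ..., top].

PUSH -4  -4
PUSH 3   -4 3
ADD      -1
PUSH -1  -1 -1
SWAP     -1 -1

[-1, -1]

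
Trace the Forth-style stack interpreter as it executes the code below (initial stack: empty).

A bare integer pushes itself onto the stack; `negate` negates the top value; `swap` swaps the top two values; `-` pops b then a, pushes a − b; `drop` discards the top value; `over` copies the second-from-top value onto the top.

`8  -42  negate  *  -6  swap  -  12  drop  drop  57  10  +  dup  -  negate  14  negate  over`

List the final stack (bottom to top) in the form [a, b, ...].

[0, -14, 0]

8      : [8]
-42    : [8, -42]
negate : [8, 42]
*      : [336]
-6     : [336, -6]
swap   : [-6, 336]
-      : [-342]
12     : [-342, 12]
drop   : [-342]
drop   : []
57     : [57]
10     : [57, 10]
+      : [67]
dup    : [67, 67]
-      : [0]
negate : [0]
14     : [0, 14]
negate : [0, -14]
over   : [0, -14, 0]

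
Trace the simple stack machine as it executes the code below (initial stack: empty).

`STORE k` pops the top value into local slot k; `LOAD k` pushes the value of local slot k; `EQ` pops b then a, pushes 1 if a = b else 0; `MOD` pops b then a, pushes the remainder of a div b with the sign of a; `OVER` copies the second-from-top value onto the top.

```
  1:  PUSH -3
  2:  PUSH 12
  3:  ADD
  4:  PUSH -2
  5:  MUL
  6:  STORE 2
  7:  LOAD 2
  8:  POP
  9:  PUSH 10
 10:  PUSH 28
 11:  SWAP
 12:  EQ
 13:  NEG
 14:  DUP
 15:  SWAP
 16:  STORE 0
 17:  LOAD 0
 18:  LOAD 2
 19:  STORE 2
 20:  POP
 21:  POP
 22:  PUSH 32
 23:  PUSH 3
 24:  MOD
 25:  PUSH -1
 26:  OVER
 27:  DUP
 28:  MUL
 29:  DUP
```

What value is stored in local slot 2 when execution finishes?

PUSH -3 : [-3]
PUSH 12 : [-3, 12]
ADD     : [9]
PUSH -2 : [9, -2]
MUL     : [-18]
STORE 2 : []
LOAD 2  : [-18]
POP     : []
PUSH 10 : [10]
PUSH 28 : [10, 28]
SWAP    : [28, 10]
EQ      : [0]
NEG     : [0]
DUP     : [0, 0]
SWAP    : [0, 0]
STORE 0 : [0]
LOAD 0  : [0, 0]
LOAD 2  : [0, 0, -18]
STORE 2 : [0, 0]
POP     : [0]
POP     : []
PUSH 32 : [32]
PUSH 3  : [32, 3]
MOD     : [2]
PUSH -1 : [2, -1]
OVER    : [2, -1, 2]
DUP     : [2, -1, 2, 2]
MUL     : [2, -1, 4]
DUP     : [2, -1, 4, 4]

-18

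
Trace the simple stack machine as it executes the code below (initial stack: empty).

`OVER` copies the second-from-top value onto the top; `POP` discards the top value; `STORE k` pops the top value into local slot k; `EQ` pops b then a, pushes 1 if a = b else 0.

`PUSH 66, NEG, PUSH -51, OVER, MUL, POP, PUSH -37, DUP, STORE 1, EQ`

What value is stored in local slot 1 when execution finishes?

-37

PUSH 66   66
NEG       -66
PUSH -51  -66 -51
OVER      -66 -51 -66
MUL       -66 3366
POP       -66
PUSH -37  -66 -37
DUP       -66 -37 -37
STORE 1   -66 -37
EQ        0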